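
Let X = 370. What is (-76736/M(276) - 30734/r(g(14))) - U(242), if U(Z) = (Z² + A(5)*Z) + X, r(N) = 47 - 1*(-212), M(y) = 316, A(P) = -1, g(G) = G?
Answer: -1208293654/20461 ≈ -59054.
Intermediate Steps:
r(N) = 259 (r(N) = 47 + 212 = 259)
U(Z) = 370 + Z² - Z (U(Z) = (Z² - Z) + 370 = 370 + Z² - Z)
(-76736/M(276) - 30734/r(g(14))) - U(242) = (-76736/316 - 30734/259) - (370 + 242² - 1*242) = (-76736*1/316 - 30734*1/259) - (370 + 58564 - 242) = (-19184/79 - 30734/259) - 1*58692 = -7396642/20461 - 58692 = -1208293654/20461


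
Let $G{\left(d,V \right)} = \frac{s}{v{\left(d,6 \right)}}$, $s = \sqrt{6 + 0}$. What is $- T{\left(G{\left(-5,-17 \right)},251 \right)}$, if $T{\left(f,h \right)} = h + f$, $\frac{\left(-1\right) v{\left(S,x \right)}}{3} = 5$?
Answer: $-251 + \frac{\sqrt{6}}{15} \approx -250.84$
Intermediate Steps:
$v{\left(S,x \right)} = -15$ ($v{\left(S,x \right)} = \left(-3\right) 5 = -15$)
$s = \sqrt{6} \approx 2.4495$
$G{\left(d,V \right)} = - \frac{\sqrt{6}}{15}$ ($G{\left(d,V \right)} = \frac{\sqrt{6}}{-15} = \sqrt{6} \left(- \frac{1}{15}\right) = - \frac{\sqrt{6}}{15}$)
$T{\left(f,h \right)} = f + h$
$- T{\left(G{\left(-5,-17 \right)},251 \right)} = - (- \frac{\sqrt{6}}{15} + 251) = - (251 - \frac{\sqrt{6}}{15}) = -251 + \frac{\sqrt{6}}{15}$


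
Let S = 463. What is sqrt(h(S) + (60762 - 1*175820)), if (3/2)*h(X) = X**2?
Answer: 2*sqrt(62673)/3 ≈ 166.90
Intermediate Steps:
h(X) = 2*X**2/3
sqrt(h(S) + (60762 - 1*175820)) = sqrt((2/3)*463**2 + (60762 - 1*175820)) = sqrt((2/3)*214369 + (60762 - 175820)) = sqrt(428738/3 - 115058) = sqrt(83564/3) = 2*sqrt(62673)/3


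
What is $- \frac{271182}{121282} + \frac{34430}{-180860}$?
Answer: $- \frac{2661085789}{1096753126} \approx -2.4263$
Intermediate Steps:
$- \frac{271182}{121282} + \frac{34430}{-180860} = \left(-271182\right) \frac{1}{121282} + 34430 \left(- \frac{1}{180860}\right) = - \frac{135591}{60641} - \frac{3443}{18086} = - \frac{2661085789}{1096753126}$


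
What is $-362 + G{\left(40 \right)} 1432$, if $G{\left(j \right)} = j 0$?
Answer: $-362$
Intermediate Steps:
$G{\left(j \right)} = 0$
$-362 + G{\left(40 \right)} 1432 = -362 + 0 \cdot 1432 = -362 + 0 = -362$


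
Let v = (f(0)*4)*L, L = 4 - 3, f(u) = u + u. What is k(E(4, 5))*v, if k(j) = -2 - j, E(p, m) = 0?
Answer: 0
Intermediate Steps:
f(u) = 2*u
L = 1
v = 0 (v = ((2*0)*4)*1 = (0*4)*1 = 0*1 = 0)
k(E(4, 5))*v = (-2 - 1*0)*0 = (-2 + 0)*0 = -2*0 = 0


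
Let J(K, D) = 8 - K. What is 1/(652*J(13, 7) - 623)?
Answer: -1/3883 ≈ -0.00025753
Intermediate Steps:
1/(652*J(13, 7) - 623) = 1/(652*(8 - 1*13) - 623) = 1/(652*(8 - 13) - 623) = 1/(652*(-5) - 623) = 1/(-3260 - 623) = 1/(-3883) = -1/3883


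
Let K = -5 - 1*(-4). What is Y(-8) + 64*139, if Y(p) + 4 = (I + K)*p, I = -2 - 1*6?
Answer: 8964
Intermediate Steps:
K = -1 (K = -5 + 4 = -1)
I = -8 (I = -2 - 6 = -8)
Y(p) = -4 - 9*p (Y(p) = -4 + (-8 - 1)*p = -4 - 9*p)
Y(-8) + 64*139 = (-4 - 9*(-8)) + 64*139 = (-4 + 72) + 8896 = 68 + 8896 = 8964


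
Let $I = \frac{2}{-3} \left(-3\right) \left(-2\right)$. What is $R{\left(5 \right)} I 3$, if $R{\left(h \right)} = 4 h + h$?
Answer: $-300$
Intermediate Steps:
$I = -4$ ($I = 2 \left(- \frac{1}{3}\right) \left(-3\right) \left(-2\right) = \left(- \frac{2}{3}\right) \left(-3\right) \left(-2\right) = 2 \left(-2\right) = -4$)
$R{\left(h \right)} = 5 h$
$R{\left(5 \right)} I 3 = 5 \cdot 5 \left(-4\right) 3 = 25 \left(-4\right) 3 = \left(-100\right) 3 = -300$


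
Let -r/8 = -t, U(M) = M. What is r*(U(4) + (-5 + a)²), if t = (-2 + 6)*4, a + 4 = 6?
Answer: 1664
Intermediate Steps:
a = 2 (a = -4 + 6 = 2)
t = 16 (t = 4*4 = 16)
r = 128 (r = -(-8)*16 = -8*(-16) = 128)
r*(U(4) + (-5 + a)²) = 128*(4 + (-5 + 2)²) = 128*(4 + (-3)²) = 128*(4 + 9) = 128*13 = 1664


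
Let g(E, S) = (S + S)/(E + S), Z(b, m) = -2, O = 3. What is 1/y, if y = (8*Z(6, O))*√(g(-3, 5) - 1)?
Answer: -1/32 ≈ -0.031250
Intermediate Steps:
g(E, S) = 2*S/(E + S) (g(E, S) = (2*S)/(E + S) = 2*S/(E + S))
y = -32 (y = (8*(-2))*√(2*5/(-3 + 5) - 1) = -16*√(2*5/2 - 1) = -16*√(2*5*(½) - 1) = -16*√(5 - 1) = -16*√4 = -16*2 = -32)
1/y = 1/(-32) = -1/32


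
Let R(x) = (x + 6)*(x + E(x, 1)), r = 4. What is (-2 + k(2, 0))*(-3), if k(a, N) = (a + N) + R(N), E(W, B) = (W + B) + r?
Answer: -90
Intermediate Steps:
E(W, B) = 4 + B + W (E(W, B) = (W + B) + 4 = (B + W) + 4 = 4 + B + W)
R(x) = (5 + 2*x)*(6 + x) (R(x) = (x + 6)*(x + (4 + 1 + x)) = (6 + x)*(x + (5 + x)) = (6 + x)*(5 + 2*x) = (5 + 2*x)*(6 + x))
k(a, N) = 30 + a + 2*N² + 18*N (k(a, N) = (a + N) + (30 + 2*N² + 17*N) = (N + a) + (30 + 2*N² + 17*N) = 30 + a + 2*N² + 18*N)
(-2 + k(2, 0))*(-3) = (-2 + (30 + 2 + 2*0² + 18*0))*(-3) = (-2 + (30 + 2 + 2*0 + 0))*(-3) = (-2 + (30 + 2 + 0 + 0))*(-3) = (-2 + 32)*(-3) = 30*(-3) = -90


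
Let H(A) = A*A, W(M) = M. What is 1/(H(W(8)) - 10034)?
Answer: -1/9970 ≈ -0.00010030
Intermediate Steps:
H(A) = A²
1/(H(W(8)) - 10034) = 1/(8² - 10034) = 1/(64 - 10034) = 1/(-9970) = -1/9970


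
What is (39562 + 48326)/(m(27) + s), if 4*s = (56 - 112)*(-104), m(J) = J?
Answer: 87888/1483 ≈ 59.264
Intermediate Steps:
s = 1456 (s = ((56 - 112)*(-104))/4 = (-56*(-104))/4 = (1/4)*5824 = 1456)
(39562 + 48326)/(m(27) + s) = (39562 + 48326)/(27 + 1456) = 87888/1483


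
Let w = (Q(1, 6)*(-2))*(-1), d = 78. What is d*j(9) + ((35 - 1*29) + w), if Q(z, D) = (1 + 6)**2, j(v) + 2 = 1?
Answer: 26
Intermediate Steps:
j(v) = -1 (j(v) = -2 + 1 = -1)
Q(z, D) = 49 (Q(z, D) = 7**2 = 49)
w = 98 (w = (49*(-2))*(-1) = -98*(-1) = 98)
d*j(9) + ((35 - 1*29) + w) = 78*(-1) + ((35 - 1*29) + 98) = -78 + ((35 - 29) + 98) = -78 + (6 + 98) = -78 + 104 = 26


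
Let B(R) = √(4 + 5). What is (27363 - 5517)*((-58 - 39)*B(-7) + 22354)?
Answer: 481988298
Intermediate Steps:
B(R) = 3 (B(R) = √9 = 3)
(27363 - 5517)*((-58 - 39)*B(-7) + 22354) = (27363 - 5517)*((-58 - 39)*3 + 22354) = 21846*(-97*3 + 22354) = 21846*(-291 + 22354) = 21846*22063 = 481988298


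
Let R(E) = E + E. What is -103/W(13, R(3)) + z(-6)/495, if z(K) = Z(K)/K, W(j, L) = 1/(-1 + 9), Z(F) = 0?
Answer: -824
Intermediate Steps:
R(E) = 2*E
W(j, L) = ⅛ (W(j, L) = 1/8 = ⅛)
z(K) = 0 (z(K) = 0/K = 0)
-103/W(13, R(3)) + z(-6)/495 = -103/⅛ + 0/495 = -103*8 + 0*(1/495) = -824 + 0 = -824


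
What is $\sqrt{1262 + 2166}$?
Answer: $2 \sqrt{857} \approx 58.549$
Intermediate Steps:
$\sqrt{1262 + 2166} = \sqrt{3428} = 2 \sqrt{857}$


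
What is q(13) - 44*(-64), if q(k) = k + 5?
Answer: 2834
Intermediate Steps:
q(k) = 5 + k
q(13) - 44*(-64) = (5 + 13) - 44*(-64) = 18 + 2816 = 2834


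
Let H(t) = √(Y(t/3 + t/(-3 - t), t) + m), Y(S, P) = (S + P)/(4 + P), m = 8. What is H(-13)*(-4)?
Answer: -2*√81570/45 ≈ -12.694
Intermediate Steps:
Y(S, P) = (P + S)/(4 + P)
H(t) = √(8 + (4*t/3 + t/(-3 - t))/(4 + t)) (H(t) = √((t + (t/3 + t/(-3 - t)))/(4 + t) + 8) = √((4*t/3 + t/(-3 - t))/(4 + t) + 8) = √(8 + (4*t/3 + t/(-3 - t))/(4 + t)))
H(-13)*(-4) = (√3*√((288 + 28*(-13)² + 177*(-13))/(12 + (-13)² + 7*(-13)))/3)*(-4) = (√3*√((288 + 28*169 - 2301)/(12 + 169 - 91))/3)*(-4) = (√3*√((288 + 4732 - 2301)/90)/3)*(-4) = (√3*√((1/90)*2719)/3)*(-4) = (√3*√(2719/90)/3)*(-4) = (√3*(√27190/30)/3)*(-4) = (√81570/90)*(-4) = -2*√81570/45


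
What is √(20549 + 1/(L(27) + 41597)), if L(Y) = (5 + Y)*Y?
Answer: √37048542612490/42461 ≈ 143.35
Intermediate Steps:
L(Y) = Y*(5 + Y)
√(20549 + 1/(L(27) + 41597)) = √(20549 + 1/(27*(5 + 27) + 41597)) = √(20549 + 1/(27*32 + 41597)) = √(20549 + 1/(864 + 41597)) = √(20549 + 1/42461) = √(872531090/42461) = √37048542612490/42461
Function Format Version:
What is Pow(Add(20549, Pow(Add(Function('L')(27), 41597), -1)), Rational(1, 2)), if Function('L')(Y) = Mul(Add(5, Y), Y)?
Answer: Mul(Rational(1, 42461), Pow(37048542612490, Rational(1, 2))) ≈ 143.35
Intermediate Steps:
Function('L')(Y) = Mul(Y, Add(5, Y))
Pow(Add(20549, Pow(Add(Function('L')(27), 41597), -1)), Rational(1, 2)) = Pow(Add(20549, Pow(Add(Mul(27, Add(5, 27)), 41597), -1)), Rational(1, 2)) = Pow(Add(20549, Pow(Add(Mul(27, 32), 41597), -1)), Rational(1, 2)) = Pow(Add(20549, Pow(Add(864, 41597), -1)), Rational(1, 2)) = Pow(Add(20549, Pow(42461, -1)), Rational(1, 2)) = Pow(Add(20549, Rational(1, 42461)), Rational(1, 2)) = Pow(Rational(872531090, 42461), Rational(1, 2)) = Mul(Rational(1, 42461), Pow(37048542612490, Rational(1, 2)))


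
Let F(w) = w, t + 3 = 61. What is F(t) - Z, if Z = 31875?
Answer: -31817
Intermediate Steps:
t = 58 (t = -3 + 61 = 58)
F(t) - Z = 58 - 1*31875 = 58 - 31875 = -31817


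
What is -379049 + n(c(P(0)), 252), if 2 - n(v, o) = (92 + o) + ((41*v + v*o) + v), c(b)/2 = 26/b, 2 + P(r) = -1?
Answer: -374295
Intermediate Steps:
P(r) = -3 (P(r) = -2 - 1 = -3)
c(b) = 52/b (c(b) = 2*(26/b) = 52/b)
n(v, o) = -90 - o - 42*v - o*v (n(v, o) = 2 - ((92 + o) + ((41*v + v*o) + v)) = 2 - ((92 + o) + ((41*v + o*v) + v)) = 2 - ((92 + o) + (42*v + o*v)) = 2 - (92 + o + 42*v + o*v) = 2 + (-92 - o - 42*v - o*v) = -90 - o - 42*v - o*v)
-379049 + n(c(P(0)), 252) = -379049 + (-90 - 1*252 - 2184/(-3) - 1*252*52/(-3)) = -379049 + (-90 - 252 - 2184*(-1)/3 - 1*252*52*(-1/3)) = -379049 + (-90 - 252 - 42*(-52/3) - 1*252*(-52/3)) = -379049 + (-90 - 252 + 728 + 4368) = -379049 + 4754 = -374295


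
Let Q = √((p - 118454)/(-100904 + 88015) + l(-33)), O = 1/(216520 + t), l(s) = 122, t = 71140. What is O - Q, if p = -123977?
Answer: 1/287660 - √23392104321/12889 ≈ -11.866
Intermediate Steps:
O = 1/287660 (O = 1/(216520 + 71140) = 1/287660 ≈ 3.4763e-6)
Q = √23392104321/12889 (Q = √((-123977 - 118454)/(-100904 + 88015) + 122) = √(-242431/(-12889) + 122) = √(-242431*(-1/12889) + 122) = √(242431/12889 + 122) = √(1814889/12889) = √23392104321/12889 ≈ 11.866)
O - Q = 1/287660 - √23392104321/12889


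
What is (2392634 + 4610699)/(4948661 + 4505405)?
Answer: 7003333/9454066 ≈ 0.74078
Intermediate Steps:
(2392634 + 4610699)/(4948661 + 4505405) = 7003333/9454066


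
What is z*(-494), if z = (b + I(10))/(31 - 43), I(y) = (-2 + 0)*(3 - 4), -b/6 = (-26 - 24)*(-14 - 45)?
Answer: -2185703/3 ≈ -7.2857e+5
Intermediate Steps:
b = -17700 (b = -6*(-26 - 24)*(-14 - 45) = -(-300)*(-59) = -6*2950 = -17700)
I(y) = 2 (I(y) = -2*(-1) = 2)
z = 8849/6 (z = (-17700 + 2)/(31 - 43) = -17698/(-12) = -17698*(-1/12) = 8849/6 ≈ 1474.8)
z*(-494) = (8849/6)*(-494) = -2185703/3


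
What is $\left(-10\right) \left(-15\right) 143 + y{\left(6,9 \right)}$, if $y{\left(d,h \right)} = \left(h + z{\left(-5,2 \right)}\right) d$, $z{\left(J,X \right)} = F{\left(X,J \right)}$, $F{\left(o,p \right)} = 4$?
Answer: $21528$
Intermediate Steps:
$z{\left(J,X \right)} = 4$
$y{\left(d,h \right)} = d \left(4 + h\right)$ ($y{\left(d,h \right)} = \left(h + 4\right) d = \left(4 + h\right) d = d \left(4 + h\right)$)
$\left(-10\right) \left(-15\right) 143 + y{\left(6,9 \right)} = \left(-10\right) \left(-15\right) 143 + 6 \left(4 + 9\right) = 150 \cdot 143 + 6 \cdot 13 = 21450 + 78 = 21528$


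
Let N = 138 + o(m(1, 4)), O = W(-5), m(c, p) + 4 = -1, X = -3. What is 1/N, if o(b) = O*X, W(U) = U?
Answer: 1/153 ≈ 0.0065359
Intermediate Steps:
m(c, p) = -5 (m(c, p) = -4 - 1 = -5)
O = -5
o(b) = 15 (o(b) = -5*(-3) = 15)
N = 153 (N = 138 + 15 = 153)
1/N = 1/153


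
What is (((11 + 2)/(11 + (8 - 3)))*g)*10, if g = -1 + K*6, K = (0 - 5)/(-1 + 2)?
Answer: -2015/8 ≈ -251.88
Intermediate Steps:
K = -5 (K = -5/1 = -5*1 = -5)
g = -31 (g = -1 - 5*6 = -1 - 30 = -31)
(((11 + 2)/(11 + (8 - 3)))*g)*10 = (((11 + 2)/(11 + (8 - 3)))*(-31))*10 = ((13/(11 + 5))*(-31))*10 = ((13/16)*(-31))*10 = -403/16*10 = -2015/8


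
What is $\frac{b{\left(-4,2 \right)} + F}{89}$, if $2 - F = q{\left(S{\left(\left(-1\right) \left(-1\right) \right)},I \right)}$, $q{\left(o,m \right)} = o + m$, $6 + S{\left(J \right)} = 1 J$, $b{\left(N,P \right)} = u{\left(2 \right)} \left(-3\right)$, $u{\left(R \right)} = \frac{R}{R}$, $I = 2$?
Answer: $\frac{2}{89} \approx 0.022472$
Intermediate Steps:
$u{\left(R \right)} = 1$
$b{\left(N,P \right)} = -3$ ($b{\left(N,P \right)} = 1 \left(-3\right) = -3$)
$S{\left(J \right)} = -6 + J$ ($S{\left(J \right)} = -6 + 1 J = -6 + J$)
$q{\left(o,m \right)} = m + o$
$F = 5$ ($F = 2 - \left(2 - 5\right) = 2 - -3 = 2 + 3 = 5$)
$\frac{b{\left(-4,2 \right)} + F}{89} = \frac{-3 + 5}{89} = \frac{1}{89} \cdot 2 = \frac{2}{89}$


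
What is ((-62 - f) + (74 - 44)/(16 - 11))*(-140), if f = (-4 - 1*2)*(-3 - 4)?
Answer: 13720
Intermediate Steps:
f = 42 (f = (-4 - 2)*(-7) = -6*(-7) = 42)
((-62 - f) + (74 - 44)/(16 - 11))*(-140) = ((-62 - 1*42) + (74 - 44)/(16 - 11))*(-140) = ((-62 - 42) + 30/5)*(-140) = (-104 + 30*(⅕))*(-140) = (-104 + 6)*(-140) = -98*(-140) = 13720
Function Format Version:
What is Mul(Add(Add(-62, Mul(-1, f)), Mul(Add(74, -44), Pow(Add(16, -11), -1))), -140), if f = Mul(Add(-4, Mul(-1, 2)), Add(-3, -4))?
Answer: 13720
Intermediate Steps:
f = 42 (f = Mul(Add(-4, -2), -7) = Mul(-6, -7) = 42)
Mul(Add(Add(-62, Mul(-1, f)), Mul(Add(74, -44), Pow(Add(16, -11), -1))), -140) = Mul(Add(Add(-62, Mul(-1, 42)), Mul(Add(74, -44), Pow(Add(16, -11), -1))), -140) = Mul(Add(Add(-62, -42), Mul(30, Pow(5, -1))), -140) = Mul(Add(-104, Mul(30, Rational(1, 5))), -140) = Mul(Add(-104, 6), -140) = Mul(-98, -140) = 13720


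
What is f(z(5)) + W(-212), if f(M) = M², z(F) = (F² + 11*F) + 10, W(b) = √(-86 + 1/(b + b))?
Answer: 8100 + I*√3865290/212 ≈ 8100.0 + 9.2737*I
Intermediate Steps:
W(b) = √(-86 + 1/(2*b))
z(F) = 10 + F² + 11*F
f(z(5)) + W(-212) = (10 + 5² + 11*5)² + √(-344 + 2/(-212))/2 = (10 + 25 + 55)² + √(-344 + 2*(-1/212))/2 = 90² + √(-344 - 1/106)/2 = 8100 + √(-36465/106)/2 = 8100 + (I*√3865290/106)/2 = 8100 + I*√3865290/212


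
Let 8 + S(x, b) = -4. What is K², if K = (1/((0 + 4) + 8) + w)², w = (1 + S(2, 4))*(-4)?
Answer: 78310985281/20736 ≈ 3.7766e+6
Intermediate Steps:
S(x, b) = -12 (S(x, b) = -8 - 4 = -12)
w = 44 (w = (1 - 12)*(-4) = -11*(-4) = 44)
K = 279841/144 (K = (1/((0 + 4) + 8) + 44)² = (1/(4 + 8) + 44)² = (1/12 + 44)² = (529/12)² = 279841/144 ≈ 1943.3)
K² = (279841/144)² = 78310985281/20736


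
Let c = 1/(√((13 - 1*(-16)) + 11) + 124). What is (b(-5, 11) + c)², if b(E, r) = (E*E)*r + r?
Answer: (2193110 - √10)²/58798224 ≈ 81800.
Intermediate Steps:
b(E, r) = r + r*E² (b(E, r) = E²*r + r = r*E² + r = r + r*E²)
c = 1/(124 + 2*√10) (c = 1/(√((13 + 16) + 11) + 124) = 1/(√(29 + 11) + 124) = 1/(√40 + 124) = 1/(2*√10 + 124) = 1/(124 + 2*√10) ≈ 0.0076732)
(b(-5, 11) + c)² = (11*(1 + (-5)²) + (31/3834 - √10/7668))² = (11*(1 + 25) + (31/3834 - √10/7668))² = (11*26 + (31/3834 - √10/7668))² = (286 + (31/3834 - √10/7668))² = (1096555/3834 - √10/7668)²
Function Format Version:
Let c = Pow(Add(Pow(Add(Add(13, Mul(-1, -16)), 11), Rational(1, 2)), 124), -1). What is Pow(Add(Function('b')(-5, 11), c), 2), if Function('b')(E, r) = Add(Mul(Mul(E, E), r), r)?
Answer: Mul(Rational(1, 58798224), Pow(Add(2193110, Mul(-1, Pow(10, Rational(1, 2)))), 2)) ≈ 81800.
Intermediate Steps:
Function('b')(E, r) = Add(r, Mul(r, Pow(E, 2))) (Function('b')(E, r) = Add(Mul(Pow(E, 2), r), r) = Add(Mul(r, Pow(E, 2)), r) = Add(r, Mul(r, Pow(E, 2))))
c = Pow(Add(124, Mul(2, Pow(10, Rational(1, 2)))), -1) (c = Pow(Add(Pow(Add(Add(13, 16), 11), Rational(1, 2)), 124), -1) = Pow(Add(Pow(Add(29, 11), Rational(1, 2)), 124), -1) = Pow(Add(Pow(40, Rational(1, 2)), 124), -1) = Pow(Add(Mul(2, Pow(10, Rational(1, 2))), 124), -1) = Pow(Add(124, Mul(2, Pow(10, Rational(1, 2)))), -1) ≈ 0.0076732)
Pow(Add(Function('b')(-5, 11), c), 2) = Pow(Add(Mul(11, Add(1, Pow(-5, 2))), Add(Rational(31, 3834), Mul(Rational(-1, 7668), Pow(10, Rational(1, 2))))), 2) = Pow(Add(Mul(11, Add(1, 25)), Add(Rational(31, 3834), Mul(Rational(-1, 7668), Pow(10, Rational(1, 2))))), 2) = Pow(Add(Mul(11, 26), Add(Rational(31, 3834), Mul(Rational(-1, 7668), Pow(10, Rational(1, 2))))), 2) = Pow(Add(286, Add(Rational(31, 3834), Mul(Rational(-1, 7668), Pow(10, Rational(1, 2))))), 2) = Pow(Add(Rational(1096555, 3834), Mul(Rational(-1, 7668), Pow(10, Rational(1, 2)))), 2)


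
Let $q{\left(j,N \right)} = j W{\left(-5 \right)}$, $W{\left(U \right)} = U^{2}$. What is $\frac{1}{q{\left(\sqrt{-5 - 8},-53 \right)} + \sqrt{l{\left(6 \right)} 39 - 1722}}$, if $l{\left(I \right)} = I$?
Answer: $- \frac{i}{4 \sqrt{93} + 25 \sqrt{13}} \approx - 0.0077692 i$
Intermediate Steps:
$q{\left(j,N \right)} = 25 j$ ($q{\left(j,N \right)} = j \left(-5\right)^{2} = j 25 = 25 j$)
$\frac{1}{q{\left(\sqrt{-5 - 8},-53 \right)} + \sqrt{l{\left(6 \right)} 39 - 1722}} = \frac{1}{25 \sqrt{-5 - 8} + \sqrt{6 \cdot 39 - 1722}} = \frac{1}{25 \sqrt{-13} + \sqrt{234 - 1722}} = \frac{1}{25 i \sqrt{13} + \sqrt{-1488}} = \frac{1}{25 i \sqrt{13} + 4 i \sqrt{93}} = \frac{1}{4 i \sqrt{93} + 25 i \sqrt{13}}$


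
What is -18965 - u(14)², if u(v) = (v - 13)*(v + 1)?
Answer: -19190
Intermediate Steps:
u(v) = (1 + v)*(-13 + v) (u(v) = (-13 + v)*(1 + v) = (1 + v)*(-13 + v))
-18965 - u(14)² = -18965 - (-13 + 14² - 12*14)² = -18965 - (-13 + 196 - 168)² = -18965 - 1*15² = -18965 - 1*225 = -18965 - 225 = -19190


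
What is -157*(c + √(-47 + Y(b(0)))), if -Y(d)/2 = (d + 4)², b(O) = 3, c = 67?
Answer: -10519 - 157*I*√145 ≈ -10519.0 - 1890.5*I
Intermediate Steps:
Y(d) = -2*(4 + d)² (Y(d) = -2*(d + 4)² = -2*(4 + d)²)
-157*(c + √(-47 + Y(b(0)))) = -157*(67 + √(-47 - 2*(4 + 3)²)) = -157*(67 + √(-47 - 2*7²)) = -157*(67 + √(-47 - 2*49)) = -157*(67 + √(-47 - 98)) = -157*(67 + √(-145)) = -157*(67 + I*√145) = -10519 - 157*I*√145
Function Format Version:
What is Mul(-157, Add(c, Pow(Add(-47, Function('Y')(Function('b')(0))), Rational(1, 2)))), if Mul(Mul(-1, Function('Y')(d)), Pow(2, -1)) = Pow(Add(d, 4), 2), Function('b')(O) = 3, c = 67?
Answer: Add(-10519, Mul(-157, I, Pow(145, Rational(1, 2)))) ≈ Add(-10519., Mul(-1890.5, I))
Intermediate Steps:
Function('Y')(d) = Mul(-2, Pow(Add(4, d), 2)) (Function('Y')(d) = Mul(-2, Pow(Add(d, 4), 2)) = Mul(-2, Pow(Add(4, d), 2)))
Mul(-157, Add(c, Pow(Add(-47, Function('Y')(Function('b')(0))), Rational(1, 2)))) = Mul(-157, Add(67, Pow(Add(-47, Mul(-2, Pow(Add(4, 3), 2))), Rational(1, 2)))) = Mul(-157, Add(67, Pow(Add(-47, Mul(-2, Pow(7, 2))), Rational(1, 2)))) = Mul(-157, Add(67, Pow(Add(-47, Mul(-2, 49)), Rational(1, 2)))) = Mul(-157, Add(67, Pow(Add(-47, -98), Rational(1, 2)))) = Mul(-157, Add(67, Pow(-145, Rational(1, 2)))) = Mul(-157, Add(67, Mul(I, Pow(145, Rational(1, 2))))) = Add(-10519, Mul(-157, I, Pow(145, Rational(1, 2))))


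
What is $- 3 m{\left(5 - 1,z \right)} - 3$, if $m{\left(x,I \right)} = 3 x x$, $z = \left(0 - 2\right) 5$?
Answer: $-147$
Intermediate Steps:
$z = -10$ ($z = \left(-2\right) 5 = -10$)
$m{\left(x,I \right)} = 3 x^{2}$
$- 3 m{\left(5 - 1,z \right)} - 3 = - 3 \cdot 3 \left(5 - 1\right)^{2} - 3 = - 3 \cdot 3 \cdot 4^{2} - 3 = - 3 \cdot 3 \cdot 16 - 3 = \left(-3\right) 48 - 3 = -144 - 3 = -147$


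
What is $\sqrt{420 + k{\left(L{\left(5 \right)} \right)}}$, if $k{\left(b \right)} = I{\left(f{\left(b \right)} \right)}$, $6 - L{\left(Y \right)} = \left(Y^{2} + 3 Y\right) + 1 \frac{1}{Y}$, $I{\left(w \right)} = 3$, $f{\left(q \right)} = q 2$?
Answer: $3 \sqrt{47} \approx 20.567$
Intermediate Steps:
$f{\left(q \right)} = 2 q$
$L{\left(Y \right)} = 6 - \frac{1}{Y} - Y^{2} - 3 Y$ ($L{\left(Y \right)} = 6 - \left(\left(Y^{2} + 3 Y\right) + 1 \frac{1}{Y}\right) = 6 - \left(\left(Y^{2} + 3 Y\right) + \frac{1}{Y}\right) = 6 - \left(\frac{1}{Y} + Y^{2} + 3 Y\right) = 6 - \frac{1}{Y} - Y^{2} - 3 Y$)
$k{\left(b \right)} = 3$
$\sqrt{420 + k{\left(L{\left(5 \right)} \right)}} = \sqrt{420 + 3} = \sqrt{423} = 3 \sqrt{47}$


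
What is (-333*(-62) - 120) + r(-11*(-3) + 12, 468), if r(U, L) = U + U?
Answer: 20616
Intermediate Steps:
r(U, L) = 2*U
(-333*(-62) - 120) + r(-11*(-3) + 12, 468) = (-333*(-62) - 120) + 2*(-11*(-3) + 12) = (20646 - 120) + 2*(33 + 12) = 20526 + 2*45 = 20526 + 90 = 20616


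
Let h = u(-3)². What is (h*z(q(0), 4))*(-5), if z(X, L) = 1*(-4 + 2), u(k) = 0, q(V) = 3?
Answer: 0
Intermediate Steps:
z(X, L) = -2 (z(X, L) = 1*(-2) = -2)
h = 0 (h = 0² = 0)
(h*z(q(0), 4))*(-5) = (0*(-2))*(-5) = 0*(-5) = 0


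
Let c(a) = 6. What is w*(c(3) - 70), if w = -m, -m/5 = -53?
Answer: 16960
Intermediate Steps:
m = 265 (m = -5*(-53) = 265)
w = -265 (w = -1*265 = -265)
w*(c(3) - 70) = -265*(6 - 70) = -265*(-64) = 16960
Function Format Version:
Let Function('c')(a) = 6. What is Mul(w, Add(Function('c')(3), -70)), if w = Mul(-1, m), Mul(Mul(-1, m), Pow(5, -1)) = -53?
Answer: 16960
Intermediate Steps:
m = 265 (m = Mul(-5, -53) = 265)
w = -265 (w = Mul(-1, 265) = -265)
Mul(w, Add(Function('c')(3), -70)) = Mul(-265, Add(6, -70)) = Mul(-265, -64) = 16960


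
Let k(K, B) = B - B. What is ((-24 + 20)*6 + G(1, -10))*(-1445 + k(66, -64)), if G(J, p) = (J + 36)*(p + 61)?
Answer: -2692035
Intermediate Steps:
G(J, p) = (36 + J)*(61 + p)
k(K, B) = 0
((-24 + 20)*6 + G(1, -10))*(-1445 + k(66, -64)) = ((-24 + 20)*6 + (2196 + 36*(-10) + 61*1 + 1*(-10)))*(-1445 + 0) = (-4*6 + (2196 - 360 + 61 - 10))*(-1445) = (-24 + 1887)*(-1445) = 1863*(-1445) = -2692035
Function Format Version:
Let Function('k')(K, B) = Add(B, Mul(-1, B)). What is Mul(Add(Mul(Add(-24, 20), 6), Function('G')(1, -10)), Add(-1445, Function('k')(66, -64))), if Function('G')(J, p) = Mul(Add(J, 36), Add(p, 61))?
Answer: -2692035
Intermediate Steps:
Function('G')(J, p) = Mul(Add(36, J), Add(61, p))
Function('k')(K, B) = 0
Mul(Add(Mul(Add(-24, 20), 6), Function('G')(1, -10)), Add(-1445, Function('k')(66, -64))) = Mul(Add(Mul(Add(-24, 20), 6), Add(2196, Mul(36, -10), Mul(61, 1), Mul(1, -10))), Add(-1445, 0)) = Mul(Add(Mul(-4, 6), Add(2196, -360, 61, -10)), -1445) = Mul(Add(-24, 1887), -1445) = Mul(1863, -1445) = -2692035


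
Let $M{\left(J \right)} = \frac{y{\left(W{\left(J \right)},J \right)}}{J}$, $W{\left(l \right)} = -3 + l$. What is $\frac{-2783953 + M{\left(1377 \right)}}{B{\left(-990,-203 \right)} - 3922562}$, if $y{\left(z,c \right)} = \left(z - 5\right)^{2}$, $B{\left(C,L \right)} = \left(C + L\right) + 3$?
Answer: $\frac{478953640}{675375813} \approx 0.70917$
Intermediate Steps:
$B{\left(C,L \right)} = 3 + C + L$
$y{\left(z,c \right)} = \left(-5 + z\right)^{2}$
$M{\left(J \right)} = \frac{\left(-8 + J\right)^{2}}{J}$ ($M{\left(J \right)} = \frac{\left(-5 + \left(-3 + J\right)\right)^{2}}{J} = \frac{\left(-8 + J\right)^{2}}{J}$)
$\frac{-2783953 + M{\left(1377 \right)}}{B{\left(-990,-203 \right)} - 3922562} = \frac{-2783953 + \frac{\left(-8 + 1377\right)^{2}}{1377}}{\left(3 - 990 - 203\right) - 3922562} = \frac{-2783953 + \frac{1369^{2}}{1377}}{-1190 - 3922562} = \frac{-2783953 + \frac{1}{1377} \cdot 1874161}{-3923752} = \left(-2783953 + \frac{1874161}{1377}\right) \left(- \frac{1}{3923752}\right) = \left(- \frac{3831629120}{1377}\right) \left(- \frac{1}{3923752}\right) = \frac{478953640}{675375813}$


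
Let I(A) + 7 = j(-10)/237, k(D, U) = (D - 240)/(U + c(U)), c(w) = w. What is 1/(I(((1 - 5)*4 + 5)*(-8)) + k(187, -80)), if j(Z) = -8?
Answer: -37920/254159 ≈ -0.14920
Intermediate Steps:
k(D, U) = (-240 + D)/(2*U) (k(D, U) = (D - 240)/(U + U) = (-240 + D)/((2*U)) = (-240 + D)*(1/(2*U)) = (-240 + D)/(2*U))
I(A) = -1667/237 (I(A) = -7 - 8/237 = -1667/237)
1/(I(((1 - 5)*4 + 5)*(-8)) + k(187, -80)) = 1/(-1667/237 + (1/2)*(-240 + 187)/(-80)) = 1/(-1667/237 + (1/2)*(-1/80)*(-53)) = 1/(-1667/237 + 53/160) = 1/(-254159/37920) = -37920/254159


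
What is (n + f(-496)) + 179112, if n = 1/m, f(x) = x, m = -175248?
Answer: 31302096767/175248 ≈ 1.7862e+5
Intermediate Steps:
n = -1/175248 (n = 1/(-175248) = -1/175248 ≈ -5.7062e-6)
(n + f(-496)) + 179112 = (-1/175248 - 496) + 179112 = -86923009/175248 + 179112 = 31302096767/175248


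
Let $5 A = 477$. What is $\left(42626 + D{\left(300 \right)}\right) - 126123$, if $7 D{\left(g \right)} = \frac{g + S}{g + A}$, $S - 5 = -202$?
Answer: $- \frac{1155514468}{13839} \approx -83497.0$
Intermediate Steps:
$S = -197$ ($S = 5 - 202 = -197$)
$A = \frac{477}{5}$ ($A = \frac{1}{5} \cdot 477 = \frac{477}{5} \approx 95.4$)
$D{\left(g \right)} = \frac{-197 + g}{7 \left(\frac{477}{5} + g\right)}$ ($D{\left(g \right)} = \frac{\left(g - 197\right) \frac{1}{g + \frac{477}{5}}}{7} = \frac{\left(-197 + g\right) \frac{1}{\frac{477}{5} + g}}{7} = \frac{\frac{1}{\frac{477}{5} + g} \left(-197 + g\right)}{7} = \frac{-197 + g}{7 \left(\frac{477}{5} + g\right)}$)
$\left(42626 + D{\left(300 \right)}\right) - 126123 = \left(42626 + \frac{5 \left(-197 + 300\right)}{7 \left(477 + 5 \cdot 300\right)}\right) - 126123 = \left(42626 + \frac{5}{7} \frac{1}{477 + 1500} \cdot 103\right) - 126123 = \left(42626 + \frac{5}{7} \cdot \frac{1}{1977} \cdot 103\right) - 126123 = \left(42626 + \frac{515}{13839}\right) - 126123 = \frac{589901729}{13839} - 126123 = - \frac{1155514468}{13839}$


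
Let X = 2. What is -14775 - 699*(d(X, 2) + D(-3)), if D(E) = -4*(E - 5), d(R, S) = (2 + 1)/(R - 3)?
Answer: -35046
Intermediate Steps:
d(R, S) = 3/(-3 + R)
D(E) = 20 - 4*E (D(E) = -4*(-5 + E) = 20 - 4*E)
-14775 - 699*(d(X, 2) + D(-3)) = -14775 - 699*(3/(-3 + 2) + (20 - 4*(-3))) = -14775 - 699*(3/(-1) + (20 + 12)) = -14775 - 699*(3*(-1) + 32) = -14775 - 699*(-3 + 32) = -14775 - 699*29 = -14775 - 1*20271 = -14775 - 20271 = -35046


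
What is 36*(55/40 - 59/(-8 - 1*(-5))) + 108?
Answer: 1731/2 ≈ 865.50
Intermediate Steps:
36*(55/40 - 59/(-8 - 1*(-5))) + 108 = 36*(55*(1/40) - 59/(-8 + 5)) + 108 = 36*(11/8 - 59/(-3)) + 108 = 36*(11/8 - 59*(-⅓)) + 108 = 36*(11/8 + 59/3) + 108 = 36*(505/24) + 108 = 1515/2 + 108 = 1731/2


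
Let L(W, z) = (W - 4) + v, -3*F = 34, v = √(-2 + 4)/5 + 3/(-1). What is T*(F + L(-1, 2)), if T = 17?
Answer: -986/3 + 17*√2/5 ≈ -323.86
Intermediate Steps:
v = -3 + √2/5 (v = √2*(⅕) + 3*(-1) = √2/5 - 3 = -3 + √2/5 ≈ -2.7172)
F = -34/3 (F = -⅓*34 = -34/3 ≈ -11.333)
L(W, z) = -7 + W + √2/5 (L(W, z) = (W - 4) + (-3 + √2/5) = (-4 + W) + (-3 + √2/5) = -7 + W + √2/5)
T*(F + L(-1, 2)) = 17*(-34/3 + (-7 - 1 + √2/5)) = 17*(-34/3 + (-8 + √2/5)) = 17*(-58/3 + √2/5) = -986/3 + 17*√2/5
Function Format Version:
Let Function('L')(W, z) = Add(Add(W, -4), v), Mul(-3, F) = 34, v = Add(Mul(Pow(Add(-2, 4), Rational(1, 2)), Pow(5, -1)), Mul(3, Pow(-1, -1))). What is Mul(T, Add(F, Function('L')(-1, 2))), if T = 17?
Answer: Add(Rational(-986, 3), Mul(Rational(17, 5), Pow(2, Rational(1, 2)))) ≈ -323.86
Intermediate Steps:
v = Add(-3, Mul(Rational(1, 5), Pow(2, Rational(1, 2)))) (v = Add(Mul(Pow(2, Rational(1, 2)), Rational(1, 5)), Mul(3, -1)) = Add(Mul(Rational(1, 5), Pow(2, Rational(1, 2))), -3) = Add(-3, Mul(Rational(1, 5), Pow(2, Rational(1, 2)))) ≈ -2.7172)
F = Rational(-34, 3) (F = Mul(Rational(-1, 3), 34) = Rational(-34, 3) ≈ -11.333)
Function('L')(W, z) = Add(-7, W, Mul(Rational(1, 5), Pow(2, Rational(1, 2)))) (Function('L')(W, z) = Add(Add(W, -4), Add(-3, Mul(Rational(1, 5), Pow(2, Rational(1, 2))))) = Add(Add(-4, W), Add(-3, Mul(Rational(1, 5), Pow(2, Rational(1, 2))))) = Add(-7, W, Mul(Rational(1, 5), Pow(2, Rational(1, 2)))))
Mul(T, Add(F, Function('L')(-1, 2))) = Mul(17, Add(Rational(-34, 3), Add(-7, -1, Mul(Rational(1, 5), Pow(2, Rational(1, 2)))))) = Mul(17, Add(Rational(-34, 3), Add(-8, Mul(Rational(1, 5), Pow(2, Rational(1, 2)))))) = Mul(17, Add(Rational(-58, 3), Mul(Rational(1, 5), Pow(2, Rational(1, 2))))) = Add(Rational(-986, 3), Mul(Rational(17, 5), Pow(2, Rational(1, 2))))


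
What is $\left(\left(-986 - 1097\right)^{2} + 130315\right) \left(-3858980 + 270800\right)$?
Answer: $-16036308408720$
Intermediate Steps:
$\left(\left(-986 - 1097\right)^{2} + 130315\right) \left(-3858980 + 270800\right) = \left(\left(-2083\right)^{2} + 130315\right) \left(-3588180\right) = \left(4338889 + 130315\right) \left(-3588180\right) = 4469204 \left(-3588180\right) = -16036308408720$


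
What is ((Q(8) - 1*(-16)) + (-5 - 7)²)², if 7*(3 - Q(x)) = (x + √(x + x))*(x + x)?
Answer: 900601/49 ≈ 18380.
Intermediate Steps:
Q(x) = 3 - 2*x*(x + √2*√x)/7 (Q(x) = 3 - (x + √(x + x))*(x + x)/7 = 3 - (x + √(2*x))*2*x/7 = 3 - (x + √2*√x)*2*x/7 = 3 - 2*x*(x + √2*√x)/7)
((Q(8) - 1*(-16)) + (-5 - 7)²)² = (((3 - 2/7*8² - 2*√2*8^(3/2)/7) - 1*(-16)) + (-5 - 7)²)² = (((3 - 2/7*64 - 2*√2*16*√2/7) + 16) + (-12)²)² = (((3 - 128/7 - 64/7) + 16) + 144)² = ((-171/7 + 16) + 144)² = (-59/7 + 144)² = (949/7)² = 900601/49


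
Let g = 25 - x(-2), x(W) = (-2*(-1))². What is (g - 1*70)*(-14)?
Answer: 686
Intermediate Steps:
x(W) = 4 (x(W) = 2² = 4)
g = 21 (g = 25 - 1*4 = 25 - 4 = 21)
(g - 1*70)*(-14) = (21 - 1*70)*(-14) = (21 - 70)*(-14) = -49*(-14) = 686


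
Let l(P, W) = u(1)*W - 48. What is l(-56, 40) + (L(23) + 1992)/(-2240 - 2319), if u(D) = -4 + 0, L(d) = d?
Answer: -950287/4559 ≈ -208.44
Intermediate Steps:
u(D) = -4
l(P, W) = -48 - 4*W (l(P, W) = -4*W - 48 = -48 - 4*W)
l(-56, 40) + (L(23) + 1992)/(-2240 - 2319) = (-48 - 4*40) + (23 + 1992)/(-2240 - 2319) = (-48 - 160) + 2015/(-4559) = -208 + 2015*(-1/4559) = -208 - 2015/4559 = -950287/4559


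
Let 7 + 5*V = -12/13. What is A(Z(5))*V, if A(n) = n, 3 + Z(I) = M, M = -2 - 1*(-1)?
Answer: 412/65 ≈ 6.3385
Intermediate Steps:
M = -1 (M = -2 + 1 = -1)
Z(I) = -4 (Z(I) = -3 - 1 = -4)
V = -103/65 (V = -7/5 + (-12/13)/5 = -7/5 + (-12*1/13)/5 = -7/5 + (1/5)*(-12/13) = -7/5 - 12/65 = -103/65 ≈ -1.5846)
A(Z(5))*V = -4*(-103/65) = 412/65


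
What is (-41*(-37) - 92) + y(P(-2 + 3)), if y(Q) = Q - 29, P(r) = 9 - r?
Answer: 1404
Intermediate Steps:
y(Q) = -29 + Q
(-41*(-37) - 92) + y(P(-2 + 3)) = (-41*(-37) - 92) + (-29 + (9 - (-2 + 3))) = (1517 - 92) + (-29 + (9 - 1*1)) = 1425 + (-29 + (9 - 1)) = 1425 + (-29 + 8) = 1425 - 21 = 1404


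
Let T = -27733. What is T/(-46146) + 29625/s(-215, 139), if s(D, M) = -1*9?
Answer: -151869517/46146 ≈ -3291.1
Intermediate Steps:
s(D, M) = -9
T/(-46146) + 29625/s(-215, 139) = -27733/(-46146) + 29625/(-9) = -27733*(-1/46146) + 29625*(-⅑) = 27733/46146 - 9875/3 = -151869517/46146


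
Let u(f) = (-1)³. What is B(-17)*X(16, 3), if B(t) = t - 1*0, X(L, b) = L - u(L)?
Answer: -289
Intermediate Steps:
u(f) = -1
X(L, b) = 1 + L (X(L, b) = L - 1*(-1) = L + 1 = 1 + L)
B(t) = t (B(t) = t + 0 = t)
B(-17)*X(16, 3) = -17*(1 + 16) = -17*17 = -289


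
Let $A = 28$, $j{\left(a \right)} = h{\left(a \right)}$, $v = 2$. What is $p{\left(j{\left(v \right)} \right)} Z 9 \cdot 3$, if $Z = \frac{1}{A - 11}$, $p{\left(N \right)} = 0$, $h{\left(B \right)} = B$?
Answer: $0$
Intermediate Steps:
$j{\left(a \right)} = a$
$Z = \frac{1}{17}$ ($Z = \frac{1}{28 - 11} = \frac{1}{17} \approx 0.058824$)
$p{\left(j{\left(v \right)} \right)} Z 9 \cdot 3 = 0 \cdot \frac{1}{17} \cdot 9 \cdot 3 = 0 \cdot 27 = 0$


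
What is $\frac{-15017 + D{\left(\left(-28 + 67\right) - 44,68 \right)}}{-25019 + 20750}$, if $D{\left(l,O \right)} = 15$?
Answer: $\frac{15002}{4269} \approx 3.5142$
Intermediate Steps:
$\frac{-15017 + D{\left(\left(-28 + 67\right) - 44,68 \right)}}{-25019 + 20750} = \frac{-15017 + 15}{-25019 + 20750} = - \frac{15002}{-4269} = \left(-15002\right) \left(- \frac{1}{4269}\right) = \frac{15002}{4269}$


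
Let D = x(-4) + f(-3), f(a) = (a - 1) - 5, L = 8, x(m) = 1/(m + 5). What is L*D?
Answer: -64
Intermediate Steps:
x(m) = 1/(5 + m)
f(a) = -6 + a (f(a) = (-1 + a) - 5 = -6 + a)
D = -8 (D = 1/(5 - 4) + (-6 - 3) = 1/1 - 9 = 1 - 9 = -8)
L*D = 8*(-8) = -64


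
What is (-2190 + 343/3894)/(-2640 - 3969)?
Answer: 8527517/25735446 ≈ 0.33135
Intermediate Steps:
(-2190 + 343/3894)/(-2640 - 3969) = (-2190 + 343*(1/3894))/(-6609) = (-2190 + 343/3894)*(-1/6609) = -8527517/3894*(-1/6609) = 8527517/25735446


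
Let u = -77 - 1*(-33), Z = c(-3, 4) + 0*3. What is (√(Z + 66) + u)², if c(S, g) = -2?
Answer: 1296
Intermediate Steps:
Z = -2 (Z = -2 + 0*3 = -2 + 0 = -2)
u = -44 (u = -77 + 33 = -44)
(√(Z + 66) + u)² = (√(-2 + 66) - 44)² = (√64 - 44)² = (8 - 44)² = (-36)² = 1296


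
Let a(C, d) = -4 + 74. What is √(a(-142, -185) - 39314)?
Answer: 2*I*√9811 ≈ 198.1*I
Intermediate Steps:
a(C, d) = 70
√(a(-142, -185) - 39314) = √(70 - 39314) = √(-39244) = 2*I*√9811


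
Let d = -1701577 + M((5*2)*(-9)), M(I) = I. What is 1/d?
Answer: -1/1701667 ≈ -5.8766e-7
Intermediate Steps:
d = -1701667 (d = -1701577 + (5*2)*(-9) = -1701577 + 10*(-9) = -1701577 - 90 = -1701667)
1/d = 1/(-1701667) = -1/1701667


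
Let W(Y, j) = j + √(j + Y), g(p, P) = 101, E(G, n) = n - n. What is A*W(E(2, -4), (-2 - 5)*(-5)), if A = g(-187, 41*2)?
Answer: 3535 + 101*√35 ≈ 4132.5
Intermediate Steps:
E(G, n) = 0
W(Y, j) = j + √(Y + j)
A = 101
A*W(E(2, -4), (-2 - 5)*(-5)) = 101*((-2 - 5)*(-5) + √(0 + (-2 - 5)*(-5))) = 101*(-7*(-5) + √(0 - 7*(-5))) = 101*(35 + √(0 + 35)) = 101*(35 + √35) = 3535 + 101*√35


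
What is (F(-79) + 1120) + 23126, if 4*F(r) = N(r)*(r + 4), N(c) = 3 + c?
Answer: 25671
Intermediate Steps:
F(r) = (3 + r)*(4 + r)/4 (F(r) = ((3 + r)*(r + 4))/4 = ((3 + r)*(4 + r))/4 = (3 + r)*(4 + r)/4)
(F(-79) + 1120) + 23126 = ((3 - 79)*(4 - 79)/4 + 1120) + 23126 = ((1/4)*(-76)*(-75) + 1120) + 23126 = (1425 + 1120) + 23126 = 2545 + 23126 = 25671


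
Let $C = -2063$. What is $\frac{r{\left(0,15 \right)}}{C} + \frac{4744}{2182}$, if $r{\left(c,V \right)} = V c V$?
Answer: $\frac{2372}{1091} \approx 2.1742$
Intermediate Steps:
$r{\left(c,V \right)} = c V^{2}$
$\frac{r{\left(0,15 \right)}}{C} + \frac{4744}{2182} = \frac{0 \cdot 15^{2}}{-2063} + \frac{4744}{2182} = 0 \cdot 225 \left(- \frac{1}{2063}\right) + 4744 \cdot \frac{1}{2182} = 0 \left(- \frac{1}{2063}\right) + \frac{2372}{1091} = 0 + \frac{2372}{1091} = \frac{2372}{1091}$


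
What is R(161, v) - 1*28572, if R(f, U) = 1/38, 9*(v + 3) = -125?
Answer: -1085735/38 ≈ -28572.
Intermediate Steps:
v = -152/9 (v = -3 + (⅑)*(-125) = -3 - 125/9 = -152/9 ≈ -16.889)
R(f, U) = 1/38
R(161, v) - 1*28572 = 1/38 - 1*28572 = 1/38 - 28572 = -1085735/38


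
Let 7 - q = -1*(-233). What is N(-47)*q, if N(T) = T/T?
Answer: -226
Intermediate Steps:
N(T) = 1
q = -226 (q = 7 - (-1)*(-233) = 7 - 1*233 = 7 - 233 = -226)
N(-47)*q = 1*(-226) = -226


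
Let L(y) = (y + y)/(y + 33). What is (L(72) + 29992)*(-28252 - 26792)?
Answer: -57783429792/35 ≈ -1.6510e+9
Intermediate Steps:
L(y) = 2*y/(33 + y) (L(y) = (2*y)/(33 + y) = 2*y/(33 + y))
(L(72) + 29992)*(-28252 - 26792) = (2*72/(33 + 72) + 29992)*(-28252 - 26792) = (2*72/105 + 29992)*(-55044) = (2*72*(1/105) + 29992)*(-55044) = (48/35 + 29992)*(-55044) = (1049768/35)*(-55044) = -57783429792/35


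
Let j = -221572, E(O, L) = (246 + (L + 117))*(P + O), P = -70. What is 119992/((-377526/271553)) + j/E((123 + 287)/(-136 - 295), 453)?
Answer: -33876929306465977/392521332720 ≈ -86306.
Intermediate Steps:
E(O, L) = (-70 + O)*(363 + L) (E(O, L) = (246 + (L + 117))*(-70 + O) = (246 + (117 + L))*(-70 + O) = (363 + L)*(-70 + O) = (-70 + O)*(363 + L))
119992/((-377526/271553)) + j/E((123 + 287)/(-136 - 295), 453) = 119992/((-377526/271553)) - 221572/(-25410 - 70*453 + 363*((123 + 287)/(-136 - 295)) + 453*((123 + 287)/(-136 - 295))) = 119992/((-377526*1/271553)) - 221572/(-25410 - 31710 + 363*(410/(-431)) + 453*(410/(-431))) = 119992/(-377526/271553) - 221572/(-25410 - 31710 + 363*(410*(-1/431)) + 453*(410*(-1/431))) = 119992*(-271553/377526) - 221572/(-25410 - 31710 + 363*(-410/431) + 453*(-410/431)) = -16292093788/188763 - 221572/(-25410 - 31710 - 148830/431 - 185730/431) = -16292093788/188763 - 221572/(-24953280/431) = -16292093788/188763 - 221572*(-431/24953280) = -16292093788/188763 + 23874383/6238320 = -33876929306465977/392521332720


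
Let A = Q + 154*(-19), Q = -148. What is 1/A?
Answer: -1/3074 ≈ -0.00032531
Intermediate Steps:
A = -3074 (A = -148 + 154*(-19) = -148 - 2926 = -3074)
1/A = 1/(-3074) = -1/3074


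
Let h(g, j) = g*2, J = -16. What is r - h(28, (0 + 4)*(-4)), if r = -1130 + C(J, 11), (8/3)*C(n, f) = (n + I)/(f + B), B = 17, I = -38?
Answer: -132913/112 ≈ -1186.7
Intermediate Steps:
h(g, j) = 2*g
C(n, f) = 3*(-38 + n)/(8*(17 + f)) (C(n, f) = 3*((n - 38)/(f + 17))/8 = 3*((-38 + n)/(17 + f))/8 = 3*(-38 + n)/(8*(17 + f)))
r = -126641/112 (r = -1130 + 3*(-38 - 16)/(8*(17 + 11)) = -1130 + (3/8)*(-54)/28 = -1130 + (3/8)*(1/28)*(-54) = -1130 - 81/112 = -126641/112 ≈ -1130.7)
r - h(28, (0 + 4)*(-4)) = -126641/112 - 2*28 = -126641/112 - 1*56 = -126641/112 - 56 = -132913/112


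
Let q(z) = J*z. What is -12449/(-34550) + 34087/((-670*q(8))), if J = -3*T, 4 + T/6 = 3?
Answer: 2337367/333338400 ≈ 0.0070120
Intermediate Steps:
T = -6 (T = -24 + 6*3 = -24 + 18 = -6)
J = 18 (J = -3*(-6) = 18)
q(z) = 18*z
-12449/(-34550) + 34087/((-670*q(8))) = -12449/(-34550) + 34087/((-12060*8)) = -12449*(-1/34550) + 34087/((-670*144)) = 12449/34550 + 34087/(-96480) = 12449/34550 + 34087*(-1/96480) = 12449/34550 - 34087/96480 = 2337367/333338400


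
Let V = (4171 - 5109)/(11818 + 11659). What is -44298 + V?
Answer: -1039985084/23477 ≈ -44298.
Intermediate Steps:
V = -938/23477 ≈ -0.039954
-44298 + V = -44298 - 938/23477 = -1039985084/23477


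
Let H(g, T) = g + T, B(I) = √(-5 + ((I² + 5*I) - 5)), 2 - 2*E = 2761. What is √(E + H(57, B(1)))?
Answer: √(-5290 + 8*I)/2 ≈ 0.027498 + 36.366*I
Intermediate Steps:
E = -2759/2 (E = 1 - ½*2761 = 1 - 2761/2 = -2759/2 ≈ -1379.5)
B(I) = √(-10 + I² + 5*I) (B(I) = √(-5 + (-5 + I² + 5*I)) = √(-10 + I² + 5*I))
H(g, T) = T + g
√(E + H(57, B(1))) = √(-2759/2 + (√(-10 + 1² + 5*1) + 57)) = √(-2759/2 + (√(-10 + 1 + 5) + 57)) = √(-2759/2 + (√(-4) + 57)) = √(-2759/2 + (2*I + 57)) = √(-2759/2 + (57 + 2*I)) = √(-2645/2 + 2*I)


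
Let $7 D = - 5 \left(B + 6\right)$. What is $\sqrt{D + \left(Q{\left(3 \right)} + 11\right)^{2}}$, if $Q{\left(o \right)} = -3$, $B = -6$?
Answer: $8$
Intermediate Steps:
$D = 0$ ($D = \frac{\left(-5\right) \left(-6 + 6\right)}{7} = \frac{\left(-5\right) 0}{7} = \frac{1}{7} \cdot 0 = 0$)
$\sqrt{D + \left(Q{\left(3 \right)} + 11\right)^{2}} = \sqrt{0 + \left(-3 + 11\right)^{2}} = \sqrt{0 + 8^{2}} = \sqrt{0 + 64} = \sqrt{64} = 8$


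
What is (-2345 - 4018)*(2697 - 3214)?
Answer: 3289671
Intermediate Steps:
(-2345 - 4018)*(2697 - 3214) = -6363*(-517) = 3289671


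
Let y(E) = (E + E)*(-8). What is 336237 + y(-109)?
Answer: 337981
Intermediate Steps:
y(E) = -16*E (y(E) = (2*E)*(-8) = -16*E)
336237 + y(-109) = 336237 - 16*(-109) = 336237 + 1744 = 337981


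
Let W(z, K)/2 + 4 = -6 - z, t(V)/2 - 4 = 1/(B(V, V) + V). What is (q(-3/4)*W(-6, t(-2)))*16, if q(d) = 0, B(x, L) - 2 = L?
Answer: 0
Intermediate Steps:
B(x, L) = 2 + L
t(V) = 8 + 2/(2 + 2*V) (t(V) = 8 + 2/((2 + V) + V) = 8 + 2/(2 + 2*V))
W(z, K) = -20 - 2*z (W(z, K) = -8 + 2*(-6 - z) = -8 + (-12 - 2*z) = -20 - 2*z)
(q(-3/4)*W(-6, t(-2)))*16 = (0*(-20 - 2*(-6)))*16 = (0*(-20 + 12))*16 = (0*(-8))*16 = 0*16 = 0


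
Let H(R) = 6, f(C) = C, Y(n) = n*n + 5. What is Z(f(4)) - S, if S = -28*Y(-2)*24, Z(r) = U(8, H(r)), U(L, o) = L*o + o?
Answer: 6102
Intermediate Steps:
Y(n) = 5 + n² (Y(n) = n² + 5 = 5 + n²)
U(L, o) = o + L*o
Z(r) = 54 (Z(r) = 6*(1 + 8) = 6*9 = 54)
S = -6048 (S = -28*(5 + (-2)²)*24 = -28*(5 + 4)*24 = -28*9*24 = -252*24 = -6048)
Z(f(4)) - S = 54 - 1*(-6048) = 54 + 6048 = 6102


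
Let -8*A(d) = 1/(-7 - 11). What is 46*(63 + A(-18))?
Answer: 208679/72 ≈ 2898.3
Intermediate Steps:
A(d) = 1/144 (A(d) = -1/(8*(-7 - 11)) = -⅛/(-18) = -⅛*(-1/18) = 1/144)
46*(63 + A(-18)) = 46*(63 + 1/144) = 46*(9073/144) = 208679/72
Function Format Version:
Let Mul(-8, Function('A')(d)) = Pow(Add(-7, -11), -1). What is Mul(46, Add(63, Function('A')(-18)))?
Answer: Rational(208679, 72) ≈ 2898.3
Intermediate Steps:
Function('A')(d) = Rational(1, 144) (Function('A')(d) = Mul(Rational(-1, 8), Pow(Add(-7, -11), -1)) = Mul(Rational(-1, 8), Pow(-18, -1)) = Mul(Rational(-1, 8), Rational(-1, 18)) = Rational(1, 144))
Mul(46, Add(63, Function('A')(-18))) = Mul(46, Add(63, Rational(1, 144))) = Mul(46, Rational(9073, 144)) = Rational(208679, 72)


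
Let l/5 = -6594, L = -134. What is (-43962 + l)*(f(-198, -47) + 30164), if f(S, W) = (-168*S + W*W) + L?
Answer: -5039276796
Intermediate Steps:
f(S, W) = -134 + W**2 - 168*S (f(S, W) = (-168*S + W*W) - 134 = (-168*S + W**2) - 134 = (W**2 - 168*S) - 134 = -134 + W**2 - 168*S)
l = -32970 (l = 5*(-6594) = -32970)
(-43962 + l)*(f(-198, -47) + 30164) = (-43962 - 32970)*((-134 + (-47)**2 - 168*(-198)) + 30164) = -76932*((-134 + 2209 + 33264) + 30164) = -76932*(35339 + 30164) = -76932*65503 = -5039276796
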